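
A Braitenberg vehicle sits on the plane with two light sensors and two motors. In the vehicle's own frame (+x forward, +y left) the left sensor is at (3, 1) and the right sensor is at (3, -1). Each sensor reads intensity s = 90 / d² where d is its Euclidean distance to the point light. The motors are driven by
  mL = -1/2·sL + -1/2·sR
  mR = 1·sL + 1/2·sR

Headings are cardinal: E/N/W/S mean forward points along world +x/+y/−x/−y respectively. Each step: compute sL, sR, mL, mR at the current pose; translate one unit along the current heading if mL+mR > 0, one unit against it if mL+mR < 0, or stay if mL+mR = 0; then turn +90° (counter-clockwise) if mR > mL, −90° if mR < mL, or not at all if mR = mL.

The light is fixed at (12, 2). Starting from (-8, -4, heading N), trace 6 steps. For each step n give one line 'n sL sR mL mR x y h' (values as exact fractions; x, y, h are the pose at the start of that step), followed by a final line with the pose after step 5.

0 1/5 9/37 -41/185 119/370 -8 -4 N
1 18/113 18/109 -1998/12317 2979/12317 -8 -3 W
2 45/232 45/274 -11385/63568 8775/31784 -9 -3 S
3 90/349 90/373 -32490/130177 49275/130177 -9 -4 E
4 1/5 9/37 -41/185 119/370 -8 -4 N
5 18/113 18/109 -1998/12317 2979/12317 -8 -3 W
final -9 -3 S

n=0: pose=(-8,-4,N); sL=1/5, sR=9/37; mL=-41/185, mR=119/370; mL+mR=1/10 → advance +1; mR−mL=201/370 → turn +1·90°
n=1: pose=(-8,-3,W); sL=18/113, sR=18/109; mL=-1998/12317, mR=2979/12317; mL+mR=9/113 → advance +1; mR−mL=4977/12317 → turn +1·90°
n=2: pose=(-9,-3,S); sL=45/232, sR=45/274; mL=-11385/63568, mR=8775/31784; mL+mR=45/464 → advance +1; mR−mL=28935/63568 → turn +1·90°
n=3: pose=(-9,-4,E); sL=90/349, sR=90/373; mL=-32490/130177, mR=49275/130177; mL+mR=45/349 → advance +1; mR−mL=81765/130177 → turn +1·90°
n=4: pose=(-8,-4,N); sL=1/5, sR=9/37; mL=-41/185, mR=119/370; mL+mR=1/10 → advance +1; mR−mL=201/370 → turn +1·90°
n=5: pose=(-8,-3,W); sL=18/113, sR=18/109; mL=-1998/12317, mR=2979/12317; mL+mR=9/113 → advance +1; mR−mL=4977/12317 → turn +1·90°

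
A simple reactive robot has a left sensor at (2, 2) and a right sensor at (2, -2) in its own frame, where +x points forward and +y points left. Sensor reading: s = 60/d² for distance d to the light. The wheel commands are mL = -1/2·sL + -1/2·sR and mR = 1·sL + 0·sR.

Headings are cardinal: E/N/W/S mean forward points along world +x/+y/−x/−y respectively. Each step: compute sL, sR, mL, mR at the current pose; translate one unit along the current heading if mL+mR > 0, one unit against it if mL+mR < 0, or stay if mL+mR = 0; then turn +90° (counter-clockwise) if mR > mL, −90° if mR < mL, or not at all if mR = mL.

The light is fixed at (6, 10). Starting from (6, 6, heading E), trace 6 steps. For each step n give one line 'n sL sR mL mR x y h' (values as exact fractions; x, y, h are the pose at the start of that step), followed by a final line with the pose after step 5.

0 15/2 3/2 -9/2 15/2 6 6 E
1 12 60/13 -108/13 12 7 6 N
2 30/13 30 -210/13 30/13 7 7 W
3 60/41 12/5 -396/205 60/41 8 7 S
4 15/4 15/8 -45/16 15/4 8 8 E
5 60 12/5 -156/5 60 9 8 N
final 9 9 W

n=0: pose=(6,6,E); sL=15/2, sR=3/2; mL=-9/2, mR=15/2; mL+mR=3 → advance +1; mR−mL=12 → turn +1·90°
n=1: pose=(7,6,N); sL=12, sR=60/13; mL=-108/13, mR=12; mL+mR=48/13 → advance +1; mR−mL=264/13 → turn +1·90°
n=2: pose=(7,7,W); sL=30/13, sR=30; mL=-210/13, mR=30/13; mL+mR=-180/13 → advance -1; mR−mL=240/13 → turn +1·90°
n=3: pose=(8,7,S); sL=60/41, sR=12/5; mL=-396/205, mR=60/41; mL+mR=-96/205 → advance -1; mR−mL=696/205 → turn +1·90°
n=4: pose=(8,8,E); sL=15/4, sR=15/8; mL=-45/16, mR=15/4; mL+mR=15/16 → advance +1; mR−mL=105/16 → turn +1·90°
n=5: pose=(9,8,N); sL=60, sR=12/5; mL=-156/5, mR=60; mL+mR=144/5 → advance +1; mR−mL=456/5 → turn +1·90°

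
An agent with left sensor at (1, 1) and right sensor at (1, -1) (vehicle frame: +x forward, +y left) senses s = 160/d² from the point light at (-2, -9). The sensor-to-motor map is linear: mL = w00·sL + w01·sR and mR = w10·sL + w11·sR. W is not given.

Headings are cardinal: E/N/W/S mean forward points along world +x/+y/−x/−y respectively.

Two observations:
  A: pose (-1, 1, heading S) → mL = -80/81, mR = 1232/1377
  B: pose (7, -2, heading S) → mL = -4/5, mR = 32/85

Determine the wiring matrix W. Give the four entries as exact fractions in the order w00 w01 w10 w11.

0 -1/2 1 -1/2

obs A: pose=(-1,1,S) → sL=32/17, sR=160/81, mL=-80/81, mR=1232/1377
obs B: pose=(7,-2,S) → sL=20/17, sR=8/5, mL=-4/5, mR=32/85
sensor matrix S = [[32/17, 160/81], [20/17, 8/5]]; det S = 4736/6885
solve [mL_A; mL_B] = S·[w00; w01] and [mR_A; mR_B] = S·[w10; w11]:
  w00 = 0, w01 = -1/2, w10 = 1, w11 = -1/2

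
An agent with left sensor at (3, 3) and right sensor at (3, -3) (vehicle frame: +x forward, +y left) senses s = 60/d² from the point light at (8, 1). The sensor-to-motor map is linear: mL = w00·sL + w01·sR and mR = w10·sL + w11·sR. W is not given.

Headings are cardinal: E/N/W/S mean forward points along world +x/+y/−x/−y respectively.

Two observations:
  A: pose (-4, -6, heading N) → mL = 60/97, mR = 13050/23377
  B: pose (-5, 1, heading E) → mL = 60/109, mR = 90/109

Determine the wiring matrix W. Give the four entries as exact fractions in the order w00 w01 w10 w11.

0 1 1 1/2

obs A: pose=(-4,-6,N) → sL=60/241, sR=60/97, mL=60/97, mR=13050/23377
obs B: pose=(-5,1,E) → sL=60/109, sR=60/109, mL=60/109, mR=90/109
sensor matrix S = [[60/241, 60/97], [60/109, 60/109]]; det S = -518400/2548093
solve [mL_A; mL_B] = S·[w00; w01] and [mR_A; mR_B] = S·[w10; w11]:
  w00 = 0, w01 = 1, w10 = 1, w11 = 1/2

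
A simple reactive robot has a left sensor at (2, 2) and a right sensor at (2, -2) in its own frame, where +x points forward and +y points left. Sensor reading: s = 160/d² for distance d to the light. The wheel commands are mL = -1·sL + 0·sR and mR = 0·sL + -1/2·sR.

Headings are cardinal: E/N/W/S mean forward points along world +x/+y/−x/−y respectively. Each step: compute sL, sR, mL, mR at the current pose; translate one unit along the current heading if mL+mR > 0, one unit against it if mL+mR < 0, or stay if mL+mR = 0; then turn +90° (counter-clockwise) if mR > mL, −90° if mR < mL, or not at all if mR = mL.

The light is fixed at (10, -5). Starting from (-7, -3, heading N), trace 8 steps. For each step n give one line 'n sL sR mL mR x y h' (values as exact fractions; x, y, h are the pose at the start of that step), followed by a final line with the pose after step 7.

0 160/377 160/241 -160/377 -80/241 -7 -3 N
1 80/181 16/37 -80/181 -8/37 -7 -4 W
2 160/197 32/65 -160/197 -16/65 -6 -4 S
3 40/53 40/49 -40/53 -20/49 -6 -3 E
4 160/377 160/241 -160/377 -80/241 -7 -3 N
5 80/181 16/37 -80/181 -8/37 -7 -4 W
6 160/197 32/65 -160/197 -16/65 -6 -4 S
7 40/53 40/49 -40/53 -20/49 -6 -3 E
final -7 -3 N

n=0: pose=(-7,-3,N); sL=160/377, sR=160/241; mL=-160/377, mR=-80/241; mL+mR=-68720/90857 → advance -1; mR−mL=8400/90857 → turn +1·90°
n=1: pose=(-7,-4,W); sL=80/181, sR=16/37; mL=-80/181, mR=-8/37; mL+mR=-4408/6697 → advance -1; mR−mL=1512/6697 → turn +1·90°
n=2: pose=(-6,-4,S); sL=160/197, sR=32/65; mL=-160/197, mR=-16/65; mL+mR=-13552/12805 → advance -1; mR−mL=7248/12805 → turn +1·90°
n=3: pose=(-6,-3,E); sL=40/53, sR=40/49; mL=-40/53, mR=-20/49; mL+mR=-3020/2597 → advance -1; mR−mL=900/2597 → turn +1·90°
n=4: pose=(-7,-3,N); sL=160/377, sR=160/241; mL=-160/377, mR=-80/241; mL+mR=-68720/90857 → advance -1; mR−mL=8400/90857 → turn +1·90°
n=5: pose=(-7,-4,W); sL=80/181, sR=16/37; mL=-80/181, mR=-8/37; mL+mR=-4408/6697 → advance -1; mR−mL=1512/6697 → turn +1·90°
n=6: pose=(-6,-4,S); sL=160/197, sR=32/65; mL=-160/197, mR=-16/65; mL+mR=-13552/12805 → advance -1; mR−mL=7248/12805 → turn +1·90°
n=7: pose=(-6,-3,E); sL=40/53, sR=40/49; mL=-40/53, mR=-20/49; mL+mR=-3020/2597 → advance -1; mR−mL=900/2597 → turn +1·90°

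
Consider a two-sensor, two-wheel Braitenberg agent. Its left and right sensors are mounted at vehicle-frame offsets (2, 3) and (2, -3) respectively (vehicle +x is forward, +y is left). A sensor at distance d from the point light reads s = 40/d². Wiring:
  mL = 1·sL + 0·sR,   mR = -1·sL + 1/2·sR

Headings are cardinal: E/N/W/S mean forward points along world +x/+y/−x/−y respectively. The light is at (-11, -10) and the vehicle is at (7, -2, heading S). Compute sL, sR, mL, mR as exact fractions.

40/477 40/261 40/477 -100/13833

left sensor world pos  = (10, -4); dL² = 477
right sensor world pos = (4, -4); dR² = 261
sL = 40/477 = 40/477
sR = 40/261 = 40/261
mL = 1·sL + 0·sR = 40/477
mR = -1·sL + 1/2·sR = -100/13833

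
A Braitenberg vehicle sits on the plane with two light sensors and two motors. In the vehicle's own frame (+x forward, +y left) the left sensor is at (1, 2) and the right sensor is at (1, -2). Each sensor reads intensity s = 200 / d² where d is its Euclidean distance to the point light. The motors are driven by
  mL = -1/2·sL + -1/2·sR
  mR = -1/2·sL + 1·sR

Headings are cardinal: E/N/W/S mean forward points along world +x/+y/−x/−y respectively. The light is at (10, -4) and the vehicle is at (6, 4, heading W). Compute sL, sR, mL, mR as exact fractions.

left sensor world pos  = (5, 2); dL² = 61
right sensor world pos = (5, 6); dR² = 125
sL = 200/61 = 200/61
sR = 200/125 = 8/5
mL = -1/2·sL + -1/2·sR = -744/305
mR = -1/2·sL + 1·sR = -12/305

200/61 8/5 -744/305 -12/305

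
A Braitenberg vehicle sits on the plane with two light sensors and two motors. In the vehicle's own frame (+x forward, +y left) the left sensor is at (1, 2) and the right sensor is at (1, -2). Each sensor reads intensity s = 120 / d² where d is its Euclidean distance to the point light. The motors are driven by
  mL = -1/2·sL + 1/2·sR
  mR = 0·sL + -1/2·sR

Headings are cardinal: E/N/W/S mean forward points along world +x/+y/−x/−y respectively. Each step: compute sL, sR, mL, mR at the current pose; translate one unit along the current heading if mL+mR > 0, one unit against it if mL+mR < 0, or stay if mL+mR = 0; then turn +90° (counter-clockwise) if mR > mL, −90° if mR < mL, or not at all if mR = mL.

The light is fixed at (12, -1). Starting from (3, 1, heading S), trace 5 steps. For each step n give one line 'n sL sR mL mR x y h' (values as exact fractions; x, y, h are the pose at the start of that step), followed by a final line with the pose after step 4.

0 12/5 60/61 -216/305 -30/61 3 1 S
1 120/89 24/13 288/1157 -12/13 3 2 E
2 30/17 30/37 -300/629 -15/37 2 2 S
3 40/39 24/17 128/663 -12/17 2 3 E
4 4/3 60/89 -88/267 -30/89 1 3 S
final 1 4 W

n=0: pose=(3,1,S); sL=12/5, sR=60/61; mL=-216/305, mR=-30/61; mL+mR=-6/5 → advance -1; mR−mL=66/305 → turn +1·90°
n=1: pose=(3,2,E); sL=120/89, sR=24/13; mL=288/1157, mR=-12/13; mL+mR=-60/89 → advance -1; mR−mL=-1356/1157 → turn -1·90°
n=2: pose=(2,2,S); sL=30/17, sR=30/37; mL=-300/629, mR=-15/37; mL+mR=-15/17 → advance -1; mR−mL=45/629 → turn +1·90°
n=3: pose=(2,3,E); sL=40/39, sR=24/17; mL=128/663, mR=-12/17; mL+mR=-20/39 → advance -1; mR−mL=-596/663 → turn -1·90°
n=4: pose=(1,3,S); sL=4/3, sR=60/89; mL=-88/267, mR=-30/89; mL+mR=-2/3 → advance -1; mR−mL=-2/267 → turn -1·90°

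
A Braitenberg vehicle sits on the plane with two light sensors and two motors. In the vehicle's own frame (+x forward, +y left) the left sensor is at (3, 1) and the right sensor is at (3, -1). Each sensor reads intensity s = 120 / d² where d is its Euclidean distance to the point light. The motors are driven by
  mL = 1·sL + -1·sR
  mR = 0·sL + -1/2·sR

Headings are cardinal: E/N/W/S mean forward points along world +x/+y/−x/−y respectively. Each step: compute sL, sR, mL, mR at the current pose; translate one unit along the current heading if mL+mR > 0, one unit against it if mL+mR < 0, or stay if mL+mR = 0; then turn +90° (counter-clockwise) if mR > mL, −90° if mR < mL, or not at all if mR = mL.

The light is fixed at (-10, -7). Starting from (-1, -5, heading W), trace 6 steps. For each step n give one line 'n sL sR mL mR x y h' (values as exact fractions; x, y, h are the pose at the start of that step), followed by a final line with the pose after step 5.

0 120/37 8/3 64/111 -4/3 -1 -5 W
1 60/53 60/73 1200/3869 -30/73 0 -5 N
2 120/173 120/169 -480/29237 -60/169 0 -6 E
3 15/13 30/17 -135/221 -15/17 -1 -6 S
4 120/37 8/3 64/111 -4/3 -1 -5 W
5 60/53 60/73 1200/3869 -30/73 0 -5 N
final 0 -6 E

n=0: pose=(-1,-5,W); sL=120/37, sR=8/3; mL=64/111, mR=-4/3; mL+mR=-28/37 → advance -1; mR−mL=-212/111 → turn -1·90°
n=1: pose=(0,-5,N); sL=60/53, sR=60/73; mL=1200/3869, mR=-30/73; mL+mR=-390/3869 → advance -1; mR−mL=-2790/3869 → turn -1·90°
n=2: pose=(0,-6,E); sL=120/173, sR=120/169; mL=-480/29237, mR=-60/169; mL+mR=-10860/29237 → advance -1; mR−mL=-9900/29237 → turn -1·90°
n=3: pose=(-1,-6,S); sL=15/13, sR=30/17; mL=-135/221, mR=-15/17; mL+mR=-330/221 → advance -1; mR−mL=-60/221 → turn -1·90°
n=4: pose=(-1,-5,W); sL=120/37, sR=8/3; mL=64/111, mR=-4/3; mL+mR=-28/37 → advance -1; mR−mL=-212/111 → turn -1·90°
n=5: pose=(0,-5,N); sL=60/53, sR=60/73; mL=1200/3869, mR=-30/73; mL+mR=-390/3869 → advance -1; mR−mL=-2790/3869 → turn -1·90°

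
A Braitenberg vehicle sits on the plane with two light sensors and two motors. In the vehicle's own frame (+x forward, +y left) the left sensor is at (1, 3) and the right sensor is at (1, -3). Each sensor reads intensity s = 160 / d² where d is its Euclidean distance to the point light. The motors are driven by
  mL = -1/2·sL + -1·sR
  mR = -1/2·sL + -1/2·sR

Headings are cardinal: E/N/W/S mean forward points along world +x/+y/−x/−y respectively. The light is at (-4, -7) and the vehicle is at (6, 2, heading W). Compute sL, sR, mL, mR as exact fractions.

left sensor world pos  = (5, -1); dL² = 117
right sensor world pos = (5, 5); dR² = 225
sL = 160/117 = 160/117
sR = 160/225 = 32/45
mL = -1/2·sL + -1·sR = -272/195
mR = -1/2·sL + -1/2·sR = -608/585

160/117 32/45 -272/195 -608/585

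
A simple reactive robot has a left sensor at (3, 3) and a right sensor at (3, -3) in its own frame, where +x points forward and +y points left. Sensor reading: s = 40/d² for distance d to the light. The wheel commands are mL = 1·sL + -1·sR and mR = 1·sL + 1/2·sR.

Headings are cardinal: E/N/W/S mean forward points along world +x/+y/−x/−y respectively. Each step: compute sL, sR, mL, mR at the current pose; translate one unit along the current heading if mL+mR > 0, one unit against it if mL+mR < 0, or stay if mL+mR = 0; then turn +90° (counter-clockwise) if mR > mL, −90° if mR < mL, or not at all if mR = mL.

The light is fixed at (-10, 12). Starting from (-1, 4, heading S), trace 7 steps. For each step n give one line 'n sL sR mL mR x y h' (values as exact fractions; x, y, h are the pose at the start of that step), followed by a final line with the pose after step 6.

n=0: pose=(-1,4,S); sL=8/53, sR=40/157; mL=-864/8321, mR=2316/8321; mL+mR=1452/8321 → advance +1; mR−mL=60/157 → turn +1·90°
n=1: pose=(-1,3,E); sL=2/9, sR=5/36; mL=1/12, mR=7/24; mL+mR=3/8 → advance +1; mR−mL=5/24 → turn +1·90°
n=2: pose=(0,3,N); sL=8/17, sR=8/41; mL=192/697, mR=396/697; mL+mR=588/697 → advance +1; mR−mL=12/41 → turn +1·90°
n=3: pose=(0,4,W); sL=4/17, sR=20/37; mL=-192/629, mR=318/629; mL+mR=126/629 → advance +1; mR−mL=30/37 → turn +1·90°
n=4: pose=(-1,4,S); sL=8/53, sR=40/157; mL=-864/8321, mR=2316/8321; mL+mR=1452/8321 → advance +1; mR−mL=60/157 → turn +1·90°
n=5: pose=(-1,3,E); sL=2/9, sR=5/36; mL=1/12, mR=7/24; mL+mR=3/8 → advance +1; mR−mL=5/24 → turn +1·90°
n=6: pose=(0,3,N); sL=8/17, sR=8/41; mL=192/697, mR=396/697; mL+mR=588/697 → advance +1; mR−mL=12/41 → turn +1·90°

0 8/53 40/157 -864/8321 2316/8321 -1 4 S
1 2/9 5/36 1/12 7/24 -1 3 E
2 8/17 8/41 192/697 396/697 0 3 N
3 4/17 20/37 -192/629 318/629 0 4 W
4 8/53 40/157 -864/8321 2316/8321 -1 4 S
5 2/9 5/36 1/12 7/24 -1 3 E
6 8/17 8/41 192/697 396/697 0 3 N
final 0 4 W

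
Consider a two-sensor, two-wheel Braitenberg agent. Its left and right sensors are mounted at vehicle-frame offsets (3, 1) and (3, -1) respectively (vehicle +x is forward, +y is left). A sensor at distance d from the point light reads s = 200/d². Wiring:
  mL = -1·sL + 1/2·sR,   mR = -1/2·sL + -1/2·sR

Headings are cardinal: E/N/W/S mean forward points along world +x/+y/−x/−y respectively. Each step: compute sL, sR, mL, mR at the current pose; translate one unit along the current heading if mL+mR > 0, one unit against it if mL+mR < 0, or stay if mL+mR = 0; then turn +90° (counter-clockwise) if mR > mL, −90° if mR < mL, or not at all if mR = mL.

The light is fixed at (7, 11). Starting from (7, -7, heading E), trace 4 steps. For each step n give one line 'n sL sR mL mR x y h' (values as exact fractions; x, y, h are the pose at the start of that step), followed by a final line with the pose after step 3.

n=0: pose=(7,-7,E); sL=100/149, sR=20/37; mL=-2210/5513, mR=-3340/5513; mL+mR=-150/149 → advance -1; mR−mL=-1130/5513 → turn -1·90°
n=1: pose=(6,-7,S); sL=200/441, sR=40/89; mL=-8980/39249, mR=-17720/39249; mL+mR=-100/147 → advance -1; mR−mL=-8740/39249 → turn -1·90°
n=2: pose=(6,-6,W); sL=10/17, sR=25/34; mL=-15/68, mR=-45/68; mL+mR=-15/17 → advance -1; mR−mL=-15/34 → turn -1·90°
n=3: pose=(7,-6,N); sL=200/197, sR=200/197; mL=-100/197, mR=-200/197; mL+mR=-300/197 → advance -1; mR−mL=-100/197 → turn -1·90°

0 100/149 20/37 -2210/5513 -3340/5513 7 -7 E
1 200/441 40/89 -8980/39249 -17720/39249 6 -7 S
2 10/17 25/34 -15/68 -45/68 6 -6 W
3 200/197 200/197 -100/197 -200/197 7 -6 N
final 7 -7 E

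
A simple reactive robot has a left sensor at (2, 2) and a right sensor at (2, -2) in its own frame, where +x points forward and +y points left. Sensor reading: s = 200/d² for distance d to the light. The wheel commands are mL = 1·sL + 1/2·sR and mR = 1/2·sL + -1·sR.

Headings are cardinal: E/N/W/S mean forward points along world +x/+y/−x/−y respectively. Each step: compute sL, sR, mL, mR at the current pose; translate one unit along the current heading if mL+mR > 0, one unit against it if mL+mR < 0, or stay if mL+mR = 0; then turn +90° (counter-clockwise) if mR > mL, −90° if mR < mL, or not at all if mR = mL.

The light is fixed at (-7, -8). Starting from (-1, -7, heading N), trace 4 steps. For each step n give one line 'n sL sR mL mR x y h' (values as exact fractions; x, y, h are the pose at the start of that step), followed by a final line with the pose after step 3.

n=0: pose=(-1,-7,N); sL=8, sR=200/73; mL=684/73, mR=92/73; mL+mR=776/73 → advance +1; mR−mL=-592/73 → turn -1·90°
n=1: pose=(-1,-6,E); sL=5/2, sR=25/8; mL=65/16, mR=-15/8; mL+mR=35/16 → advance +1; mR−mL=-95/16 → turn -1·90°
n=2: pose=(0,-6,S); sL=200/81, sR=8; mL=524/81, mR=-548/81; mL+mR=-8/27 → advance -1; mR−mL=-1072/81 → turn -1·90°
n=3: pose=(0,-5,W); sL=100/13, sR=4; mL=126/13, mR=-2/13; mL+mR=124/13 → advance +1; mR−mL=-128/13 → turn -1·90°

0 8 200/73 684/73 92/73 -1 -7 N
1 5/2 25/8 65/16 -15/8 -1 -6 E
2 200/81 8 524/81 -548/81 0 -6 S
3 100/13 4 126/13 -2/13 0 -5 W
final -1 -5 N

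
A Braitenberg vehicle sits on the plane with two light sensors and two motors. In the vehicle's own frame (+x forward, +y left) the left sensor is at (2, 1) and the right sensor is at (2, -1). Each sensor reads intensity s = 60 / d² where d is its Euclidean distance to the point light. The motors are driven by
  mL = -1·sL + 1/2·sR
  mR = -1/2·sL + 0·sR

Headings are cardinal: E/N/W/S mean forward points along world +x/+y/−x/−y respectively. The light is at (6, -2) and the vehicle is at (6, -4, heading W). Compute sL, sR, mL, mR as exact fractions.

left sensor world pos  = (4, -5); dL² = 13
right sensor world pos = (4, -3); dR² = 5
sL = 60/13 = 60/13
sR = 60/5 = 12
mL = -1·sL + 1/2·sR = 18/13
mR = -1/2·sL + 0·sR = -30/13

60/13 12 18/13 -30/13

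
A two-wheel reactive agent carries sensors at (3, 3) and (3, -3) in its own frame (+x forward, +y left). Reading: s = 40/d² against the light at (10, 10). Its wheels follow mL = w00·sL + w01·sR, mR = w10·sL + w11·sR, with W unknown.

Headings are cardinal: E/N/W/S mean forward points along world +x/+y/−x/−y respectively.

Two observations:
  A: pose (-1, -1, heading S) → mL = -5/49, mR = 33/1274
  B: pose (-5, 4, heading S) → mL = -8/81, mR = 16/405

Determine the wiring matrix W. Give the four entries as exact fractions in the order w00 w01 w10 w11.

0 -1 1/2 -1/2

obs A: pose=(-1,-1,S) → sL=2/13, sR=5/49, mL=-5/49, mR=33/1274
obs B: pose=(-5,4,S) → sL=8/45, sR=8/81, mL=-8/81, mR=16/405
sensor matrix S = [[2/13, 5/49], [8/45, 8/81]]; det S = -152/51597
solve [mL_A; mL_B] = S·[w00; w01] and [mR_A; mR_B] = S·[w10; w11]:
  w00 = 0, w01 = -1, w10 = 1/2, w11 = -1/2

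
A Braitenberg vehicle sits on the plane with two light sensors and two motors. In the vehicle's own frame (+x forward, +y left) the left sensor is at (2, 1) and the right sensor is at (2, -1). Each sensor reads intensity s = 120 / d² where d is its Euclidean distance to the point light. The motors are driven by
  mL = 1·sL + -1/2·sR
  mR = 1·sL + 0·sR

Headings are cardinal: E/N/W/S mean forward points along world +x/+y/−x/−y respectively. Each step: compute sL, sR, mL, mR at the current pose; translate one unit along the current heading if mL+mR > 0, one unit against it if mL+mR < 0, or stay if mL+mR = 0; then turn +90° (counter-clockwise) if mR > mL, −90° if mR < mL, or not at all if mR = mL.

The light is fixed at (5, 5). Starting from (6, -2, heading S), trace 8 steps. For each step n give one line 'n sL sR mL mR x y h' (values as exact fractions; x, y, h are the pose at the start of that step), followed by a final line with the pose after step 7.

0 24/17 40/27 308/459 24/17 6 -2 S
1 60/29 4/3 122/87 60/29 6 -3 E
2 120/37 8/3 212/111 120/37 7 -3 N
3 15/8 10/3 5/24 15/8 7 -2 W
4 24/17 40/27 308/459 24/17 6 -2 S
5 60/29 4/3 122/87 60/29 6 -3 E
6 120/37 8/3 212/111 120/37 7 -3 N
7 15/8 10/3 5/24 15/8 7 -2 W
final 6 -2 S

n=0: pose=(6,-2,S); sL=24/17, sR=40/27; mL=308/459, mR=24/17; mL+mR=956/459 → advance +1; mR−mL=20/27 → turn +1·90°
n=1: pose=(6,-3,E); sL=60/29, sR=4/3; mL=122/87, mR=60/29; mL+mR=302/87 → advance +1; mR−mL=2/3 → turn +1·90°
n=2: pose=(7,-3,N); sL=120/37, sR=8/3; mL=212/111, mR=120/37; mL+mR=572/111 → advance +1; mR−mL=4/3 → turn +1·90°
n=3: pose=(7,-2,W); sL=15/8, sR=10/3; mL=5/24, mR=15/8; mL+mR=25/12 → advance +1; mR−mL=5/3 → turn +1·90°
n=4: pose=(6,-2,S); sL=24/17, sR=40/27; mL=308/459, mR=24/17; mL+mR=956/459 → advance +1; mR−mL=20/27 → turn +1·90°
n=5: pose=(6,-3,E); sL=60/29, sR=4/3; mL=122/87, mR=60/29; mL+mR=302/87 → advance +1; mR−mL=2/3 → turn +1·90°
n=6: pose=(7,-3,N); sL=120/37, sR=8/3; mL=212/111, mR=120/37; mL+mR=572/111 → advance +1; mR−mL=4/3 → turn +1·90°
n=7: pose=(7,-2,W); sL=15/8, sR=10/3; mL=5/24, mR=15/8; mL+mR=25/12 → advance +1; mR−mL=5/3 → turn +1·90°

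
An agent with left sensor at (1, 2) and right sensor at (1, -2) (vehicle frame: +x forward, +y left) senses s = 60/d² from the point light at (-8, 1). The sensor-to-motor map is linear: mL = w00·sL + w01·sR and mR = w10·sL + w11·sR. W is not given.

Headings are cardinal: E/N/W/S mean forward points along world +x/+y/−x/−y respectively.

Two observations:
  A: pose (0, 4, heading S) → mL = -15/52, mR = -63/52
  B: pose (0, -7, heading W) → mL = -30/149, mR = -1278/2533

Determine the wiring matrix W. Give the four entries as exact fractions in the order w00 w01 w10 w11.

obs A: pose=(0,4,S) → sL=15/26, sR=3/2, mL=-15/52, mR=-63/52
obs B: pose=(0,-7,W) → sL=60/149, sR=12/17, mL=-30/149, mR=-1278/2533
sensor matrix S = [[15/26, 3/2], [60/149, 12/17]]; det S = -6480/32929
solve [mL_A; mL_B] = S·[w00; w01] and [mR_A; mR_B] = S·[w10; w11]:
  w00 = -1/2, w01 = 0, w10 = 1/2, w11 = -1

-1/2 0 1/2 -1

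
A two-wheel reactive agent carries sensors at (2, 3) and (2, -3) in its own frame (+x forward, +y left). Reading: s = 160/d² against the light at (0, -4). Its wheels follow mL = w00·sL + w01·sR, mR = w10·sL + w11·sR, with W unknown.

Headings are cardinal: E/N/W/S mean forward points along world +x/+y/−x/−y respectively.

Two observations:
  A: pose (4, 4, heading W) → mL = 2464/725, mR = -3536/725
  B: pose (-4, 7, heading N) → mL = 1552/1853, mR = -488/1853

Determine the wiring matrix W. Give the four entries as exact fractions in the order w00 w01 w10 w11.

obs A: pose=(4,4,W) → sL=160/29, sR=32/25, mL=2464/725, mR=-3536/725
obs B: pose=(-4,7,N) → sL=80/109, sR=16/17, mL=1552/1853, mR=-488/1853
sensor matrix S = [[160/29, 32/25], [80/109, 16/17]]; det S = 1142784/268685
solve [mL_A; mL_B] = S·[w00; w01] and [mR_A; mR_B] = S·[w10; w11]:
  w00 = 1/2, w01 = 1/2, w10 = -1, w11 = 1/2

1/2 1/2 -1 1/2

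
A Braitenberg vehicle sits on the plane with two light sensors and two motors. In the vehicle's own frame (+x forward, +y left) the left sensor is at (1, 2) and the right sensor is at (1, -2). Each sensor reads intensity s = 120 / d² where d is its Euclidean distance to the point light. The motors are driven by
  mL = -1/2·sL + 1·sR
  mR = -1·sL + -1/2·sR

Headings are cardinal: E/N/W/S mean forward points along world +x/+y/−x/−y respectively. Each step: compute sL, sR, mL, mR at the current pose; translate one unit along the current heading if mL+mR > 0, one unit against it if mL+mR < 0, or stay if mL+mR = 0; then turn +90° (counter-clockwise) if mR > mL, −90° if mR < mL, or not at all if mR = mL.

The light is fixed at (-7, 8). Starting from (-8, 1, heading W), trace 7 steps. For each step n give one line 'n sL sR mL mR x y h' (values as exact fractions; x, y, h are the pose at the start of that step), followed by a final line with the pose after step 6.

0 24/17 120/29 1692/493 -1716/493 -8 1 W
1 3 3 3/2 -9/2 -7 1 N
2 120/37 120/101 -1620/3737 -14340/3737 -7 0 E
3 60/41 4/3 74/123 -262/123 -8 0 S
4 24/17 120/29 1692/493 -1716/493 -8 1 W
5 3 3 3/2 -9/2 -7 1 N
6 120/37 120/101 -1620/3737 -14340/3737 -7 0 E
final -8 0 S

n=0: pose=(-8,1,W); sL=24/17, sR=120/29; mL=1692/493, mR=-1716/493; mL+mR=-24/493 → advance -1; mR−mL=-3408/493 → turn -1·90°
n=1: pose=(-7,1,N); sL=3, sR=3; mL=3/2, mR=-9/2; mL+mR=-3 → advance -1; mR−mL=-6 → turn -1·90°
n=2: pose=(-7,0,E); sL=120/37, sR=120/101; mL=-1620/3737, mR=-14340/3737; mL+mR=-15960/3737 → advance -1; mR−mL=-12720/3737 → turn -1·90°
n=3: pose=(-8,0,S); sL=60/41, sR=4/3; mL=74/123, mR=-262/123; mL+mR=-188/123 → advance -1; mR−mL=-112/41 → turn -1·90°
n=4: pose=(-8,1,W); sL=24/17, sR=120/29; mL=1692/493, mR=-1716/493; mL+mR=-24/493 → advance -1; mR−mL=-3408/493 → turn -1·90°
n=5: pose=(-7,1,N); sL=3, sR=3; mL=3/2, mR=-9/2; mL+mR=-3 → advance -1; mR−mL=-6 → turn -1·90°
n=6: pose=(-7,0,E); sL=120/37, sR=120/101; mL=-1620/3737, mR=-14340/3737; mL+mR=-15960/3737 → advance -1; mR−mL=-12720/3737 → turn -1·90°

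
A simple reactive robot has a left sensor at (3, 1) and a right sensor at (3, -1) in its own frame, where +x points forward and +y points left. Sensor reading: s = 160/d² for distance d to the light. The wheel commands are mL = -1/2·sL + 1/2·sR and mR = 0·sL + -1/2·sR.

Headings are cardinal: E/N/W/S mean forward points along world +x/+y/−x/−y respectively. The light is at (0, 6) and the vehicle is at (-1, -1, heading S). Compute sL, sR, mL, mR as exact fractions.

left sensor world pos  = (0, -4); dL² = 100
right sensor world pos = (-2, -4); dR² = 104
sL = 160/100 = 8/5
sR = 160/104 = 20/13
mL = -1/2·sL + 1/2·sR = -2/65
mR = 0·sL + -1/2·sR = -10/13

8/5 20/13 -2/65 -10/13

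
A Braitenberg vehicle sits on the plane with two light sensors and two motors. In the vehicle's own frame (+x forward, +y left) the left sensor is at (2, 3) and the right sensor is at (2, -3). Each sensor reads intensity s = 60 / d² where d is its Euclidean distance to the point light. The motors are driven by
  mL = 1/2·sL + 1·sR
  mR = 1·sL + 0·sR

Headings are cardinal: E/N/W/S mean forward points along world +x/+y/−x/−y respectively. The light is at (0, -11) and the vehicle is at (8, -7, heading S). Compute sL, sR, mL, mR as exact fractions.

left sensor world pos  = (11, -9); dL² = 125
right sensor world pos = (5, -9); dR² = 29
sL = 60/125 = 12/25
sR = 60/29 = 60/29
mL = 1/2·sL + 1·sR = 1674/725
mR = 1·sL + 0·sR = 12/25

12/25 60/29 1674/725 12/25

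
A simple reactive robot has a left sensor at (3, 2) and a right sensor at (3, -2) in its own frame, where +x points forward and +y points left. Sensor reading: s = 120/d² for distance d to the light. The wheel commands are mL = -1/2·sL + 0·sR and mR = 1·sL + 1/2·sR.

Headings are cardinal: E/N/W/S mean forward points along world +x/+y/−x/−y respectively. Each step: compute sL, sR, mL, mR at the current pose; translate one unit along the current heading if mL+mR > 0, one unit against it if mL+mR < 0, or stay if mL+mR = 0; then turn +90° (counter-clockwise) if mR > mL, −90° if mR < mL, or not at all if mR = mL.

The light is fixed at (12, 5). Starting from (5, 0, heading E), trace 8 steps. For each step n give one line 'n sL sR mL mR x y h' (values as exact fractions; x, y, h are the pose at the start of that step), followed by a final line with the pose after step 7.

n=0: pose=(5,0,E); sL=24/5, sR=24/13; mL=-12/5, mR=372/65; mL+mR=216/65 → advance +1; mR−mL=528/65 → turn +1·90°
n=1: pose=(6,0,N); sL=30/17, sR=6; mL=-15/17, mR=81/17; mL+mR=66/17 → advance +1; mR−mL=96/17 → turn +1·90°
n=2: pose=(6,1,W); sL=40/39, sR=24/17; mL=-20/39, mR=1148/663; mL+mR=808/663 → advance +1; mR−mL=496/221 → turn +1·90°
n=3: pose=(5,1,S); sL=60/37, sR=12/13; mL=-30/37, mR=1002/481; mL+mR=612/481 → advance +1; mR−mL=1392/481 → turn +1·90°
n=4: pose=(5,0,E); sL=24/5, sR=24/13; mL=-12/5, mR=372/65; mL+mR=216/65 → advance +1; mR−mL=528/65 → turn +1·90°
n=5: pose=(6,0,N); sL=30/17, sR=6; mL=-15/17, mR=81/17; mL+mR=66/17 → advance +1; mR−mL=96/17 → turn +1·90°
n=6: pose=(6,1,W); sL=40/39, sR=24/17; mL=-20/39, mR=1148/663; mL+mR=808/663 → advance +1; mR−mL=496/221 → turn +1·90°
n=7: pose=(5,1,S); sL=60/37, sR=12/13; mL=-30/37, mR=1002/481; mL+mR=612/481 → advance +1; mR−mL=1392/481 → turn +1·90°

0 24/5 24/13 -12/5 372/65 5 0 E
1 30/17 6 -15/17 81/17 6 0 N
2 40/39 24/17 -20/39 1148/663 6 1 W
3 60/37 12/13 -30/37 1002/481 5 1 S
4 24/5 24/13 -12/5 372/65 5 0 E
5 30/17 6 -15/17 81/17 6 0 N
6 40/39 24/17 -20/39 1148/663 6 1 W
7 60/37 12/13 -30/37 1002/481 5 1 S
final 5 0 E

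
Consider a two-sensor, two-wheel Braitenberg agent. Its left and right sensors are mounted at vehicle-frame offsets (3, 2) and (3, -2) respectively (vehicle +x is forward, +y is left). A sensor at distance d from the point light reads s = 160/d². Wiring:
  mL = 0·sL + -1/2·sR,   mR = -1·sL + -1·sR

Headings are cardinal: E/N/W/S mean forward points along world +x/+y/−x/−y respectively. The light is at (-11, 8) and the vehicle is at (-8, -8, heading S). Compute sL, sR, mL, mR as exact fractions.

80/193 80/181 -40/181 -29920/34933

left sensor world pos  = (-6, -11); dL² = 386
right sensor world pos = (-10, -11); dR² = 362
sL = 160/386 = 80/193
sR = 160/362 = 80/181
mL = 0·sL + -1/2·sR = -40/181
mR = -1·sL + -1·sR = -29920/34933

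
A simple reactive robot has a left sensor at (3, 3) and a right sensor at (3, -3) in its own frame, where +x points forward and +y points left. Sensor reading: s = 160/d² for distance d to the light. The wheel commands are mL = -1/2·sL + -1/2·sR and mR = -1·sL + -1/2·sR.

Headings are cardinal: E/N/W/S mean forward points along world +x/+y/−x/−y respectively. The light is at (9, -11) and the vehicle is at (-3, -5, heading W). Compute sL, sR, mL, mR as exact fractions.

80/117 80/153 -400/663 -1880/1989

left sensor world pos  = (-6, -8); dL² = 234
right sensor world pos = (-6, -2); dR² = 306
sL = 160/234 = 80/117
sR = 160/306 = 80/153
mL = -1/2·sL + -1/2·sR = -400/663
mR = -1·sL + -1/2·sR = -1880/1989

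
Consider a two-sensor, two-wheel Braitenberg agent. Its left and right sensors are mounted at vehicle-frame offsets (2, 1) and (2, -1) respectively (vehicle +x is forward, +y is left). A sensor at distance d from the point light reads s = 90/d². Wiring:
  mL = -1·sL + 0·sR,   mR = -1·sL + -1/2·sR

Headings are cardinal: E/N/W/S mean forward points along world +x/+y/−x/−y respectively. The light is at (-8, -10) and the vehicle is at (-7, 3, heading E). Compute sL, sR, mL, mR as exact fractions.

18/41 10/17 -18/41 -511/697

left sensor world pos  = (-5, 4); dL² = 205
right sensor world pos = (-5, 2); dR² = 153
sL = 90/205 = 18/41
sR = 90/153 = 10/17
mL = -1·sL + 0·sR = -18/41
mR = -1·sL + -1/2·sR = -511/697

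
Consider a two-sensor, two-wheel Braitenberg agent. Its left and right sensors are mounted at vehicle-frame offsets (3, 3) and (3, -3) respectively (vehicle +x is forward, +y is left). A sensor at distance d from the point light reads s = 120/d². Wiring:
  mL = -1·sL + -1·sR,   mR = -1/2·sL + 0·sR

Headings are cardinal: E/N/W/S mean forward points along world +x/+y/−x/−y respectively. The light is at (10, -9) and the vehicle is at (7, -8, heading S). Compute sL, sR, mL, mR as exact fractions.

left sensor world pos  = (10, -11); dL² = 4
right sensor world pos = (4, -11); dR² = 40
sL = 120/4 = 30
sR = 120/40 = 3
mL = -1·sL + -1·sR = -33
mR = -1/2·sL + 0·sR = -15

30 3 -33 -15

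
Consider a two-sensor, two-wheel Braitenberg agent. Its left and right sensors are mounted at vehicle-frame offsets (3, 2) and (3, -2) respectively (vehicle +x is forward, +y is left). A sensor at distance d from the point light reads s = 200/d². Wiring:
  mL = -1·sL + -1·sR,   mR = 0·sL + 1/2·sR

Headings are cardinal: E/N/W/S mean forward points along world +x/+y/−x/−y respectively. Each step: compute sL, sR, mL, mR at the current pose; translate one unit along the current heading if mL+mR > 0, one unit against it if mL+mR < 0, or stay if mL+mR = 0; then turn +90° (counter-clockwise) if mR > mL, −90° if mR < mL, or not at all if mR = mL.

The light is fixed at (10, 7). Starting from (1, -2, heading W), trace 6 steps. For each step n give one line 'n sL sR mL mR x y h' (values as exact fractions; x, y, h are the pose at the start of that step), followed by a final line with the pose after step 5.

0 40/53 200/193 -18320/10229 100/193 1 -2 W
1 10/9 50/61 -1060/549 25/61 2 -2 S
2 200/61 8/5 -1488/305 4/5 2 -1 E
3 100/73 100/37 -11000/2701 50/37 1 -1 N
4 40/53 200/193 -18320/10229 100/193 1 -2 W
5 10/9 50/61 -1060/549 25/61 2 -2 S
final 2 -1 E

n=0: pose=(1,-2,W); sL=40/53, sR=200/193; mL=-18320/10229, mR=100/193; mL+mR=-13020/10229 → advance -1; mR−mL=23620/10229 → turn +1·90°
n=1: pose=(2,-2,S); sL=10/9, sR=50/61; mL=-1060/549, mR=25/61; mL+mR=-835/549 → advance -1; mR−mL=1285/549 → turn +1·90°
n=2: pose=(2,-1,E); sL=200/61, sR=8/5; mL=-1488/305, mR=4/5; mL+mR=-1244/305 → advance -1; mR−mL=1732/305 → turn +1·90°
n=3: pose=(1,-1,N); sL=100/73, sR=100/37; mL=-11000/2701, mR=50/37; mL+mR=-7350/2701 → advance -1; mR−mL=14650/2701 → turn +1·90°
n=4: pose=(1,-2,W); sL=40/53, sR=200/193; mL=-18320/10229, mR=100/193; mL+mR=-13020/10229 → advance -1; mR−mL=23620/10229 → turn +1·90°
n=5: pose=(2,-2,S); sL=10/9, sR=50/61; mL=-1060/549, mR=25/61; mL+mR=-835/549 → advance -1; mR−mL=1285/549 → turn +1·90°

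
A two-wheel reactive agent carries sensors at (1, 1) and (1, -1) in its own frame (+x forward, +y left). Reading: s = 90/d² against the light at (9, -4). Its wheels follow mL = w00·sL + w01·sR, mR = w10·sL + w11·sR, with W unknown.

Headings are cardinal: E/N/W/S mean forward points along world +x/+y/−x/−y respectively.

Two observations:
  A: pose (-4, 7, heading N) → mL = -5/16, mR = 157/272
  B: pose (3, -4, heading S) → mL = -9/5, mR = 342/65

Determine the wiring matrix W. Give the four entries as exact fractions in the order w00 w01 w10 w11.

obs A: pose=(-4,7,N) → sL=9/34, sR=5/16, mL=-5/16, mR=157/272
obs B: pose=(3,-4,S) → sL=45/13, sR=9/5, mL=-9/5, mR=342/65
sensor matrix S = [[9/34, 5/16], [45/13, 9/5]]; det S = -10701/17680
solve [mL_A; mL_B] = S·[w00; w01] and [mR_A; mR_B] = S·[w10; w11]:
  w00 = 0, w01 = -1, w10 = 1, w11 = 1

0 -1 1 1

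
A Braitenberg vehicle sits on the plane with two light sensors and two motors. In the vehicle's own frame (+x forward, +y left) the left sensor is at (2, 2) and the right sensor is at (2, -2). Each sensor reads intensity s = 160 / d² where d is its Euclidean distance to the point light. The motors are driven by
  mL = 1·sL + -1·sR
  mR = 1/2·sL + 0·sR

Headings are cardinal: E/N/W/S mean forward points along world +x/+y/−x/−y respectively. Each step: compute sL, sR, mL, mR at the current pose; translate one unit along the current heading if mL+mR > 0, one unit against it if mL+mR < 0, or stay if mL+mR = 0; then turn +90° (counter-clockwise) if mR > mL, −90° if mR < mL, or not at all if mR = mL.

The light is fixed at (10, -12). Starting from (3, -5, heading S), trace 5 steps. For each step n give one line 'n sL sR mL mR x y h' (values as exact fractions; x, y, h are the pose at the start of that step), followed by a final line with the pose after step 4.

n=0: pose=(3,-5,S); sL=16/5, sR=80/53; mL=448/265, mR=8/5; mL+mR=872/265 → advance +1; mR−mL=-24/265 → turn -1·90°
n=1: pose=(3,-6,W); sL=160/97, sR=32/29; mL=1536/2813, mR=80/97; mL+mR=3856/2813 → advance +1; mR−mL=784/2813 → turn +1·90°
n=2: pose=(2,-6,S); sL=40/13, sR=40/29; mL=640/377, mR=20/13; mL+mR=1220/377 → advance +1; mR−mL=-60/377 → turn -1·90°
n=3: pose=(2,-7,W); sL=160/109, sR=160/149; mL=6400/16241, mR=80/109; mL+mR=18320/16241 → advance +1; mR−mL=5520/16241 → turn +1·90°
n=4: pose=(1,-7,S); sL=80/29, sR=16/13; mL=576/377, mR=40/29; mL+mR=1096/377 → advance +1; mR−mL=-56/377 → turn -1·90°

0 16/5 80/53 448/265 8/5 3 -5 S
1 160/97 32/29 1536/2813 80/97 3 -6 W
2 40/13 40/29 640/377 20/13 2 -6 S
3 160/109 160/149 6400/16241 80/109 2 -7 W
4 80/29 16/13 576/377 40/29 1 -7 S
final 1 -8 W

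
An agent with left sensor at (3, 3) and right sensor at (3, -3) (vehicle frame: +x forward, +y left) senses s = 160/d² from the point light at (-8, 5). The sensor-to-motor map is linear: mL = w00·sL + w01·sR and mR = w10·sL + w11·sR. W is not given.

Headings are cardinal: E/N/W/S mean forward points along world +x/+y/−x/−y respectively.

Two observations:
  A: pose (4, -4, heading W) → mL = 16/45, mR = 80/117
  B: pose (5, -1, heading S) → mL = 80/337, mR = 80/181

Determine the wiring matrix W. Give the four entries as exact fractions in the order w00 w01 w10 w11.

1/2 0 0 1/2

obs A: pose=(4,-4,W) → sL=32/45, sR=160/117, mL=16/45, mR=80/117
obs B: pose=(5,-1,S) → sL=160/337, sR=160/181, mL=80/337, mR=80/181
sensor matrix S = [[32/45, 160/117], [160/337, 160/181]]; det S = -16384/792961
solve [mL_A; mL_B] = S·[w00; w01] and [mR_A; mR_B] = S·[w10; w11]:
  w00 = 1/2, w01 = 0, w10 = 0, w11 = 1/2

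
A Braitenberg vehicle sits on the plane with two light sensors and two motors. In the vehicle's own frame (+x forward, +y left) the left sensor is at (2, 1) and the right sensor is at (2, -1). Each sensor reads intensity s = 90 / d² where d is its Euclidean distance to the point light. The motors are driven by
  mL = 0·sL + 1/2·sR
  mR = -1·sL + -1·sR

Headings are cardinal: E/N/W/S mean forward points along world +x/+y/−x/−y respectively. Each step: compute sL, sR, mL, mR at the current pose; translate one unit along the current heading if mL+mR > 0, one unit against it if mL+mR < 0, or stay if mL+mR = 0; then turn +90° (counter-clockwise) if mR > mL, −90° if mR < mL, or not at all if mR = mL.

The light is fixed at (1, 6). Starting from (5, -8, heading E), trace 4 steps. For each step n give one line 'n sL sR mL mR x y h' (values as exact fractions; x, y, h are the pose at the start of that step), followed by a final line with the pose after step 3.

0 18/41 10/29 5/29 -932/1189 5 -8 E
1 45/136 9/26 9/52 -1197/1768 4 -8 S
2 90/197 18/29 9/29 -6156/5713 4 -7 W
3 9/13 45/73 45/146 -1242/949 5 -7 N
final 5 -8 E

n=0: pose=(5,-8,E); sL=18/41, sR=10/29; mL=5/29, mR=-932/1189; mL+mR=-727/1189 → advance -1; mR−mL=-1137/1189 → turn -1·90°
n=1: pose=(4,-8,S); sL=45/136, sR=9/26; mL=9/52, mR=-1197/1768; mL+mR=-891/1768 → advance -1; mR−mL=-1503/1768 → turn -1·90°
n=2: pose=(4,-7,W); sL=90/197, sR=18/29; mL=9/29, mR=-6156/5713; mL+mR=-4383/5713 → advance -1; mR−mL=-7929/5713 → turn -1·90°
n=3: pose=(5,-7,N); sL=9/13, sR=45/73; mL=45/146, mR=-1242/949; mL+mR=-1899/1898 → advance -1; mR−mL=-3069/1898 → turn -1·90°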